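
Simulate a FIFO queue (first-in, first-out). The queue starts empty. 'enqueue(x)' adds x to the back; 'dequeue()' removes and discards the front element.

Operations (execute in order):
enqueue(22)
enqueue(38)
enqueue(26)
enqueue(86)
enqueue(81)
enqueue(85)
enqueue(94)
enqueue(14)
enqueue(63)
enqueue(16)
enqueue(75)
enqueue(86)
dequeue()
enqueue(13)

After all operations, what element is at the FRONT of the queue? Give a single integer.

Answer: 38

Derivation:
enqueue(22): queue = [22]
enqueue(38): queue = [22, 38]
enqueue(26): queue = [22, 38, 26]
enqueue(86): queue = [22, 38, 26, 86]
enqueue(81): queue = [22, 38, 26, 86, 81]
enqueue(85): queue = [22, 38, 26, 86, 81, 85]
enqueue(94): queue = [22, 38, 26, 86, 81, 85, 94]
enqueue(14): queue = [22, 38, 26, 86, 81, 85, 94, 14]
enqueue(63): queue = [22, 38, 26, 86, 81, 85, 94, 14, 63]
enqueue(16): queue = [22, 38, 26, 86, 81, 85, 94, 14, 63, 16]
enqueue(75): queue = [22, 38, 26, 86, 81, 85, 94, 14, 63, 16, 75]
enqueue(86): queue = [22, 38, 26, 86, 81, 85, 94, 14, 63, 16, 75, 86]
dequeue(): queue = [38, 26, 86, 81, 85, 94, 14, 63, 16, 75, 86]
enqueue(13): queue = [38, 26, 86, 81, 85, 94, 14, 63, 16, 75, 86, 13]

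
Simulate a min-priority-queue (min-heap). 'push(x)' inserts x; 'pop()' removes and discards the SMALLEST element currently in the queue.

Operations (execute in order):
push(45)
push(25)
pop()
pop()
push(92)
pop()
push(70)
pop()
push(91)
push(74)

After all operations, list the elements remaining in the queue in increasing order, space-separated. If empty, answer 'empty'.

Answer: 74 91

Derivation:
push(45): heap contents = [45]
push(25): heap contents = [25, 45]
pop() → 25: heap contents = [45]
pop() → 45: heap contents = []
push(92): heap contents = [92]
pop() → 92: heap contents = []
push(70): heap contents = [70]
pop() → 70: heap contents = []
push(91): heap contents = [91]
push(74): heap contents = [74, 91]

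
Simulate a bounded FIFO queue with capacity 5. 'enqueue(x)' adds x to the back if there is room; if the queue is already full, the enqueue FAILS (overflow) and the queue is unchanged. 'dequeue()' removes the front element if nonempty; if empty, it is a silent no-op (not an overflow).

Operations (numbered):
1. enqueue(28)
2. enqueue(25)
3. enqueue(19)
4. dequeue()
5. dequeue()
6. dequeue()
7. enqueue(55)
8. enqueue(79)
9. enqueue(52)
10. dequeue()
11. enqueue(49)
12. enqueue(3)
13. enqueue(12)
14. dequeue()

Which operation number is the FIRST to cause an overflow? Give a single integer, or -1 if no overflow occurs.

1. enqueue(28): size=1
2. enqueue(25): size=2
3. enqueue(19): size=3
4. dequeue(): size=2
5. dequeue(): size=1
6. dequeue(): size=0
7. enqueue(55): size=1
8. enqueue(79): size=2
9. enqueue(52): size=3
10. dequeue(): size=2
11. enqueue(49): size=3
12. enqueue(3): size=4
13. enqueue(12): size=5
14. dequeue(): size=4

Answer: -1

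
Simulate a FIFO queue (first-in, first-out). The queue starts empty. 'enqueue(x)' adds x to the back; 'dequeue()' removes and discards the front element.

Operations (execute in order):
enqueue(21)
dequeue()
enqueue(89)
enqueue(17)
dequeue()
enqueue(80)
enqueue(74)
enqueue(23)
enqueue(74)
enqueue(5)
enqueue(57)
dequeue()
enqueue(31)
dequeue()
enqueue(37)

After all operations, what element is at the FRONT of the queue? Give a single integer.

Answer: 74

Derivation:
enqueue(21): queue = [21]
dequeue(): queue = []
enqueue(89): queue = [89]
enqueue(17): queue = [89, 17]
dequeue(): queue = [17]
enqueue(80): queue = [17, 80]
enqueue(74): queue = [17, 80, 74]
enqueue(23): queue = [17, 80, 74, 23]
enqueue(74): queue = [17, 80, 74, 23, 74]
enqueue(5): queue = [17, 80, 74, 23, 74, 5]
enqueue(57): queue = [17, 80, 74, 23, 74, 5, 57]
dequeue(): queue = [80, 74, 23, 74, 5, 57]
enqueue(31): queue = [80, 74, 23, 74, 5, 57, 31]
dequeue(): queue = [74, 23, 74, 5, 57, 31]
enqueue(37): queue = [74, 23, 74, 5, 57, 31, 37]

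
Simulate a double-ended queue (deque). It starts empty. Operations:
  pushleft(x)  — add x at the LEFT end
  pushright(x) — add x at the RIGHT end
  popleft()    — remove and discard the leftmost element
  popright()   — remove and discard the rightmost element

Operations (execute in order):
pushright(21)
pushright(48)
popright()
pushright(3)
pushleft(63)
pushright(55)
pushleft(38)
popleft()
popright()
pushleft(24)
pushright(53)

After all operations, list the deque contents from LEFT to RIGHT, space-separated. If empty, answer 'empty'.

pushright(21): [21]
pushright(48): [21, 48]
popright(): [21]
pushright(3): [21, 3]
pushleft(63): [63, 21, 3]
pushright(55): [63, 21, 3, 55]
pushleft(38): [38, 63, 21, 3, 55]
popleft(): [63, 21, 3, 55]
popright(): [63, 21, 3]
pushleft(24): [24, 63, 21, 3]
pushright(53): [24, 63, 21, 3, 53]

Answer: 24 63 21 3 53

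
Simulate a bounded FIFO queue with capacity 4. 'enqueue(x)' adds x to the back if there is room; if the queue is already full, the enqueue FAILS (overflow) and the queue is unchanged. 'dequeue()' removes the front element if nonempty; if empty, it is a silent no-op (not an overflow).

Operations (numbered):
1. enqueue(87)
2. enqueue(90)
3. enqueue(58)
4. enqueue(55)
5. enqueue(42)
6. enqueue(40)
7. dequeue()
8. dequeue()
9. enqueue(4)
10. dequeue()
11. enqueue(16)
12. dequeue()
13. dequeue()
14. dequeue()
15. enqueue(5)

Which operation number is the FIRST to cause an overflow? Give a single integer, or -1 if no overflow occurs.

1. enqueue(87): size=1
2. enqueue(90): size=2
3. enqueue(58): size=3
4. enqueue(55): size=4
5. enqueue(42): size=4=cap → OVERFLOW (fail)
6. enqueue(40): size=4=cap → OVERFLOW (fail)
7. dequeue(): size=3
8. dequeue(): size=2
9. enqueue(4): size=3
10. dequeue(): size=2
11. enqueue(16): size=3
12. dequeue(): size=2
13. dequeue(): size=1
14. dequeue(): size=0
15. enqueue(5): size=1

Answer: 5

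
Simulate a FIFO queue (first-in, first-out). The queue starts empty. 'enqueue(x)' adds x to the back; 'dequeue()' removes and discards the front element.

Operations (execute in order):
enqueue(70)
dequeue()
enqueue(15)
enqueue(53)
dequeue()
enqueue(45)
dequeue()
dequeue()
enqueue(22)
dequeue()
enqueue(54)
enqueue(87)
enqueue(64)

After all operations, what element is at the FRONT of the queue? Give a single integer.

enqueue(70): queue = [70]
dequeue(): queue = []
enqueue(15): queue = [15]
enqueue(53): queue = [15, 53]
dequeue(): queue = [53]
enqueue(45): queue = [53, 45]
dequeue(): queue = [45]
dequeue(): queue = []
enqueue(22): queue = [22]
dequeue(): queue = []
enqueue(54): queue = [54]
enqueue(87): queue = [54, 87]
enqueue(64): queue = [54, 87, 64]

Answer: 54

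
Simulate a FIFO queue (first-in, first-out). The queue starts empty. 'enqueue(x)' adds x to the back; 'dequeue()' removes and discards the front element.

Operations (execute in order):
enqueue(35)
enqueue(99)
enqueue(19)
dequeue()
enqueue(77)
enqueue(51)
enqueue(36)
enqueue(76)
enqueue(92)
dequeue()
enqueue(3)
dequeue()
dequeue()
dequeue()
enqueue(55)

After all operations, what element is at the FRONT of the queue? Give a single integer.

enqueue(35): queue = [35]
enqueue(99): queue = [35, 99]
enqueue(19): queue = [35, 99, 19]
dequeue(): queue = [99, 19]
enqueue(77): queue = [99, 19, 77]
enqueue(51): queue = [99, 19, 77, 51]
enqueue(36): queue = [99, 19, 77, 51, 36]
enqueue(76): queue = [99, 19, 77, 51, 36, 76]
enqueue(92): queue = [99, 19, 77, 51, 36, 76, 92]
dequeue(): queue = [19, 77, 51, 36, 76, 92]
enqueue(3): queue = [19, 77, 51, 36, 76, 92, 3]
dequeue(): queue = [77, 51, 36, 76, 92, 3]
dequeue(): queue = [51, 36, 76, 92, 3]
dequeue(): queue = [36, 76, 92, 3]
enqueue(55): queue = [36, 76, 92, 3, 55]

Answer: 36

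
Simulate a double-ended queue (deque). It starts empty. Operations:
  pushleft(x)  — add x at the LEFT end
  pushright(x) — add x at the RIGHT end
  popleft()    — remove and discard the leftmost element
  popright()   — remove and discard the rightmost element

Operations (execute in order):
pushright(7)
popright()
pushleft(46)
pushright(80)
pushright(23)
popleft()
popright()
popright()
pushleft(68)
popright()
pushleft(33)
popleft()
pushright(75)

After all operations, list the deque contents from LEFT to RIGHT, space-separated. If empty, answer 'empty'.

Answer: 75

Derivation:
pushright(7): [7]
popright(): []
pushleft(46): [46]
pushright(80): [46, 80]
pushright(23): [46, 80, 23]
popleft(): [80, 23]
popright(): [80]
popright(): []
pushleft(68): [68]
popright(): []
pushleft(33): [33]
popleft(): []
pushright(75): [75]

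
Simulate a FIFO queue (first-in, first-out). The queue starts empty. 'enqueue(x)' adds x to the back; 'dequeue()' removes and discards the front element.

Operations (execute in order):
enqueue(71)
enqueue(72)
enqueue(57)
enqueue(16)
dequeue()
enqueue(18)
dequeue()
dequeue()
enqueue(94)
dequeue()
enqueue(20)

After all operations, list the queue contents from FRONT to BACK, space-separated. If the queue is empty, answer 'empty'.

Answer: 18 94 20

Derivation:
enqueue(71): [71]
enqueue(72): [71, 72]
enqueue(57): [71, 72, 57]
enqueue(16): [71, 72, 57, 16]
dequeue(): [72, 57, 16]
enqueue(18): [72, 57, 16, 18]
dequeue(): [57, 16, 18]
dequeue(): [16, 18]
enqueue(94): [16, 18, 94]
dequeue(): [18, 94]
enqueue(20): [18, 94, 20]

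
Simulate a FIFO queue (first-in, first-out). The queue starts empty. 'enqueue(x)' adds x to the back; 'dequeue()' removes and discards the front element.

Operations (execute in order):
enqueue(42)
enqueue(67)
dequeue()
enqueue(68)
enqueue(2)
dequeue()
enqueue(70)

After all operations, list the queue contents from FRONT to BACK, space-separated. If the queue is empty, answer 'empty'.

enqueue(42): [42]
enqueue(67): [42, 67]
dequeue(): [67]
enqueue(68): [67, 68]
enqueue(2): [67, 68, 2]
dequeue(): [68, 2]
enqueue(70): [68, 2, 70]

Answer: 68 2 70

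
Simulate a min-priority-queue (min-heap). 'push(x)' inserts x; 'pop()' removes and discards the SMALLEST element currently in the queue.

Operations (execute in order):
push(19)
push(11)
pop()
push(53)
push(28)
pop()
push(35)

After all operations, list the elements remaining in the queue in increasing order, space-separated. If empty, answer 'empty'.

push(19): heap contents = [19]
push(11): heap contents = [11, 19]
pop() → 11: heap contents = [19]
push(53): heap contents = [19, 53]
push(28): heap contents = [19, 28, 53]
pop() → 19: heap contents = [28, 53]
push(35): heap contents = [28, 35, 53]

Answer: 28 35 53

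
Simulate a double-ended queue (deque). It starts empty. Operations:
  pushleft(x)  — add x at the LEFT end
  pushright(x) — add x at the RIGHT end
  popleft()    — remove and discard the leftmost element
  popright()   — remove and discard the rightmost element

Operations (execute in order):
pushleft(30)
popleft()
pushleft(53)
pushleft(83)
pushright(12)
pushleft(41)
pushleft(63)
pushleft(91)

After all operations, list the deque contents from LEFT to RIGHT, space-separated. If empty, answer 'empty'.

pushleft(30): [30]
popleft(): []
pushleft(53): [53]
pushleft(83): [83, 53]
pushright(12): [83, 53, 12]
pushleft(41): [41, 83, 53, 12]
pushleft(63): [63, 41, 83, 53, 12]
pushleft(91): [91, 63, 41, 83, 53, 12]

Answer: 91 63 41 83 53 12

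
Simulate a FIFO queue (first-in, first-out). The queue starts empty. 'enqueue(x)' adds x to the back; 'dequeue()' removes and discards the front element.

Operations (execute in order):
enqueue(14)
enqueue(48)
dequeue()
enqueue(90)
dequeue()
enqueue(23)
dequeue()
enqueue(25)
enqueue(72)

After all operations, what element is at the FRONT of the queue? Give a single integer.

Answer: 23

Derivation:
enqueue(14): queue = [14]
enqueue(48): queue = [14, 48]
dequeue(): queue = [48]
enqueue(90): queue = [48, 90]
dequeue(): queue = [90]
enqueue(23): queue = [90, 23]
dequeue(): queue = [23]
enqueue(25): queue = [23, 25]
enqueue(72): queue = [23, 25, 72]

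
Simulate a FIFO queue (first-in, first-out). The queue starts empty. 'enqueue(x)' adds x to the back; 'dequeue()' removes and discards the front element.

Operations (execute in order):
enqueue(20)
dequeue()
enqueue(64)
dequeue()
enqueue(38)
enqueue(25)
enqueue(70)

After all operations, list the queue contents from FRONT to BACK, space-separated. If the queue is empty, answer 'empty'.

enqueue(20): [20]
dequeue(): []
enqueue(64): [64]
dequeue(): []
enqueue(38): [38]
enqueue(25): [38, 25]
enqueue(70): [38, 25, 70]

Answer: 38 25 70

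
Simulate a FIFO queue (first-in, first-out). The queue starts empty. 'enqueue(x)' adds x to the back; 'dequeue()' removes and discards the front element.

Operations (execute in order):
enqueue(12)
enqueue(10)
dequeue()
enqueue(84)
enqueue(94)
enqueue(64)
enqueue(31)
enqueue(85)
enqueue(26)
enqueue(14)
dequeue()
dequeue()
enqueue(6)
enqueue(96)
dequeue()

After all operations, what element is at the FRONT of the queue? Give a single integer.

enqueue(12): queue = [12]
enqueue(10): queue = [12, 10]
dequeue(): queue = [10]
enqueue(84): queue = [10, 84]
enqueue(94): queue = [10, 84, 94]
enqueue(64): queue = [10, 84, 94, 64]
enqueue(31): queue = [10, 84, 94, 64, 31]
enqueue(85): queue = [10, 84, 94, 64, 31, 85]
enqueue(26): queue = [10, 84, 94, 64, 31, 85, 26]
enqueue(14): queue = [10, 84, 94, 64, 31, 85, 26, 14]
dequeue(): queue = [84, 94, 64, 31, 85, 26, 14]
dequeue(): queue = [94, 64, 31, 85, 26, 14]
enqueue(6): queue = [94, 64, 31, 85, 26, 14, 6]
enqueue(96): queue = [94, 64, 31, 85, 26, 14, 6, 96]
dequeue(): queue = [64, 31, 85, 26, 14, 6, 96]

Answer: 64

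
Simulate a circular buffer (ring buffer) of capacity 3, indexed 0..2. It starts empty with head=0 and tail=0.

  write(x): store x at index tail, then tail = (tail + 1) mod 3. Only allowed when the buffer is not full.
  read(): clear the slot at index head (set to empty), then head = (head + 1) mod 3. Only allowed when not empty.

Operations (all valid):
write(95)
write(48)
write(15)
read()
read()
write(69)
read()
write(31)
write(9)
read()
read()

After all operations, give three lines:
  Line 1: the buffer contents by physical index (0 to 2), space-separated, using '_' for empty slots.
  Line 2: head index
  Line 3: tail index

Answer: _ _ 9
2
0

Derivation:
write(95): buf=[95 _ _], head=0, tail=1, size=1
write(48): buf=[95 48 _], head=0, tail=2, size=2
write(15): buf=[95 48 15], head=0, tail=0, size=3
read(): buf=[_ 48 15], head=1, tail=0, size=2
read(): buf=[_ _ 15], head=2, tail=0, size=1
write(69): buf=[69 _ 15], head=2, tail=1, size=2
read(): buf=[69 _ _], head=0, tail=1, size=1
write(31): buf=[69 31 _], head=0, tail=2, size=2
write(9): buf=[69 31 9], head=0, tail=0, size=3
read(): buf=[_ 31 9], head=1, tail=0, size=2
read(): buf=[_ _ 9], head=2, tail=0, size=1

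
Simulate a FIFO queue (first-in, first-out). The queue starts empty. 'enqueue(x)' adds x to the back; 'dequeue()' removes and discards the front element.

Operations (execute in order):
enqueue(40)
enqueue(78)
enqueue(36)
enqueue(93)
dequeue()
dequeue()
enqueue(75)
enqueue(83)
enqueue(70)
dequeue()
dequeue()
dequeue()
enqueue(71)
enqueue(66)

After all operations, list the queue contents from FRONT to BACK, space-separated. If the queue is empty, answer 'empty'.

enqueue(40): [40]
enqueue(78): [40, 78]
enqueue(36): [40, 78, 36]
enqueue(93): [40, 78, 36, 93]
dequeue(): [78, 36, 93]
dequeue(): [36, 93]
enqueue(75): [36, 93, 75]
enqueue(83): [36, 93, 75, 83]
enqueue(70): [36, 93, 75, 83, 70]
dequeue(): [93, 75, 83, 70]
dequeue(): [75, 83, 70]
dequeue(): [83, 70]
enqueue(71): [83, 70, 71]
enqueue(66): [83, 70, 71, 66]

Answer: 83 70 71 66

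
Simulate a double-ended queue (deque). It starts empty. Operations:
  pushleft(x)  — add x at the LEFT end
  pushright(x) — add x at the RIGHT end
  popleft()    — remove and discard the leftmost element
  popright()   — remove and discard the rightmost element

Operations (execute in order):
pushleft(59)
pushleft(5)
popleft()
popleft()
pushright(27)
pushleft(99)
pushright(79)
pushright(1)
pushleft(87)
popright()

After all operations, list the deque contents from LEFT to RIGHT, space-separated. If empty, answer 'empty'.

Answer: 87 99 27 79

Derivation:
pushleft(59): [59]
pushleft(5): [5, 59]
popleft(): [59]
popleft(): []
pushright(27): [27]
pushleft(99): [99, 27]
pushright(79): [99, 27, 79]
pushright(1): [99, 27, 79, 1]
pushleft(87): [87, 99, 27, 79, 1]
popright(): [87, 99, 27, 79]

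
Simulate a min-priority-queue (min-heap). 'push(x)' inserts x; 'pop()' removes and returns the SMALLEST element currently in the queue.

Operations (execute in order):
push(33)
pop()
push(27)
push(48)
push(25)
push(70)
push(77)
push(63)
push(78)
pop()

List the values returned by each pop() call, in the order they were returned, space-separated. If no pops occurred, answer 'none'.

Answer: 33 25

Derivation:
push(33): heap contents = [33]
pop() → 33: heap contents = []
push(27): heap contents = [27]
push(48): heap contents = [27, 48]
push(25): heap contents = [25, 27, 48]
push(70): heap contents = [25, 27, 48, 70]
push(77): heap contents = [25, 27, 48, 70, 77]
push(63): heap contents = [25, 27, 48, 63, 70, 77]
push(78): heap contents = [25, 27, 48, 63, 70, 77, 78]
pop() → 25: heap contents = [27, 48, 63, 70, 77, 78]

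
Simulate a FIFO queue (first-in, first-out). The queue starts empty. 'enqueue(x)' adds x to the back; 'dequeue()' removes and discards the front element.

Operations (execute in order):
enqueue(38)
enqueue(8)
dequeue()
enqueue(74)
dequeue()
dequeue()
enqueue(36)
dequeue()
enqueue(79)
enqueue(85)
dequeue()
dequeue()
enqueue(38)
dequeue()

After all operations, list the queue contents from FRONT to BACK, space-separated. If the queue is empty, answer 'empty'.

Answer: empty

Derivation:
enqueue(38): [38]
enqueue(8): [38, 8]
dequeue(): [8]
enqueue(74): [8, 74]
dequeue(): [74]
dequeue(): []
enqueue(36): [36]
dequeue(): []
enqueue(79): [79]
enqueue(85): [79, 85]
dequeue(): [85]
dequeue(): []
enqueue(38): [38]
dequeue(): []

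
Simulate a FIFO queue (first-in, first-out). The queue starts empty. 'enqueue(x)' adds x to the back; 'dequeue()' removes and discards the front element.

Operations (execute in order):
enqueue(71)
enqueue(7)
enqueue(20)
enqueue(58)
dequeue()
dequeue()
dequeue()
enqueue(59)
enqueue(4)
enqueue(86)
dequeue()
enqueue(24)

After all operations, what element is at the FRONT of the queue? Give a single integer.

enqueue(71): queue = [71]
enqueue(7): queue = [71, 7]
enqueue(20): queue = [71, 7, 20]
enqueue(58): queue = [71, 7, 20, 58]
dequeue(): queue = [7, 20, 58]
dequeue(): queue = [20, 58]
dequeue(): queue = [58]
enqueue(59): queue = [58, 59]
enqueue(4): queue = [58, 59, 4]
enqueue(86): queue = [58, 59, 4, 86]
dequeue(): queue = [59, 4, 86]
enqueue(24): queue = [59, 4, 86, 24]

Answer: 59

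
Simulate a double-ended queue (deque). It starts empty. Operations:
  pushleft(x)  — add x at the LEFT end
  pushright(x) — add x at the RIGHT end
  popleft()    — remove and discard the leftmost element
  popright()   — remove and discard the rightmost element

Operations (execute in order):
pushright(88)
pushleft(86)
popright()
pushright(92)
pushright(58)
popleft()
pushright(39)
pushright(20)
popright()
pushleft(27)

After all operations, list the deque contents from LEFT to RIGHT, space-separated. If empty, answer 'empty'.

pushright(88): [88]
pushleft(86): [86, 88]
popright(): [86]
pushright(92): [86, 92]
pushright(58): [86, 92, 58]
popleft(): [92, 58]
pushright(39): [92, 58, 39]
pushright(20): [92, 58, 39, 20]
popright(): [92, 58, 39]
pushleft(27): [27, 92, 58, 39]

Answer: 27 92 58 39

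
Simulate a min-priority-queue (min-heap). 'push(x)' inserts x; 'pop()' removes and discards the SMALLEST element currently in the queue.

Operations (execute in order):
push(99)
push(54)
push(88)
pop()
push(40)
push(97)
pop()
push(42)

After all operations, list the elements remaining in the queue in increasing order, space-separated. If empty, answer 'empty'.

push(99): heap contents = [99]
push(54): heap contents = [54, 99]
push(88): heap contents = [54, 88, 99]
pop() → 54: heap contents = [88, 99]
push(40): heap contents = [40, 88, 99]
push(97): heap contents = [40, 88, 97, 99]
pop() → 40: heap contents = [88, 97, 99]
push(42): heap contents = [42, 88, 97, 99]

Answer: 42 88 97 99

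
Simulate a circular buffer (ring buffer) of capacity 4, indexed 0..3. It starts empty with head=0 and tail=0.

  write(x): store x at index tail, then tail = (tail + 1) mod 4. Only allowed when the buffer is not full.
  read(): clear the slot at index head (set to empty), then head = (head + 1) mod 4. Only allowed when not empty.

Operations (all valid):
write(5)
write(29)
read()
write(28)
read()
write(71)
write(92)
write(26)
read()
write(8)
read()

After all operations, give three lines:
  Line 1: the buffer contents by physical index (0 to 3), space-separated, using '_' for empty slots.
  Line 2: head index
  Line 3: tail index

Answer: 92 26 8 _
0
3

Derivation:
write(5): buf=[5 _ _ _], head=0, tail=1, size=1
write(29): buf=[5 29 _ _], head=0, tail=2, size=2
read(): buf=[_ 29 _ _], head=1, tail=2, size=1
write(28): buf=[_ 29 28 _], head=1, tail=3, size=2
read(): buf=[_ _ 28 _], head=2, tail=3, size=1
write(71): buf=[_ _ 28 71], head=2, tail=0, size=2
write(92): buf=[92 _ 28 71], head=2, tail=1, size=3
write(26): buf=[92 26 28 71], head=2, tail=2, size=4
read(): buf=[92 26 _ 71], head=3, tail=2, size=3
write(8): buf=[92 26 8 71], head=3, tail=3, size=4
read(): buf=[92 26 8 _], head=0, tail=3, size=3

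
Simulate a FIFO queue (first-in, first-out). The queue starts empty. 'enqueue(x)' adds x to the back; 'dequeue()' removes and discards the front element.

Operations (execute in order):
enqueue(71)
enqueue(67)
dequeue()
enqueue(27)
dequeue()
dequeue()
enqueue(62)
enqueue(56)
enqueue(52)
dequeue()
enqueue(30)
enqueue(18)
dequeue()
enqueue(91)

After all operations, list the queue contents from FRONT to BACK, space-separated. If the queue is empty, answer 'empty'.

Answer: 52 30 18 91

Derivation:
enqueue(71): [71]
enqueue(67): [71, 67]
dequeue(): [67]
enqueue(27): [67, 27]
dequeue(): [27]
dequeue(): []
enqueue(62): [62]
enqueue(56): [62, 56]
enqueue(52): [62, 56, 52]
dequeue(): [56, 52]
enqueue(30): [56, 52, 30]
enqueue(18): [56, 52, 30, 18]
dequeue(): [52, 30, 18]
enqueue(91): [52, 30, 18, 91]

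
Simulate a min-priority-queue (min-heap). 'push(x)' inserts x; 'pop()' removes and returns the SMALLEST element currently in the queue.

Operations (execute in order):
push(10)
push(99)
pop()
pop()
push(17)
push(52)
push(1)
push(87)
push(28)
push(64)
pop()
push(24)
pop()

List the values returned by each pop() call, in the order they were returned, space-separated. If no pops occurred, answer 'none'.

push(10): heap contents = [10]
push(99): heap contents = [10, 99]
pop() → 10: heap contents = [99]
pop() → 99: heap contents = []
push(17): heap contents = [17]
push(52): heap contents = [17, 52]
push(1): heap contents = [1, 17, 52]
push(87): heap contents = [1, 17, 52, 87]
push(28): heap contents = [1, 17, 28, 52, 87]
push(64): heap contents = [1, 17, 28, 52, 64, 87]
pop() → 1: heap contents = [17, 28, 52, 64, 87]
push(24): heap contents = [17, 24, 28, 52, 64, 87]
pop() → 17: heap contents = [24, 28, 52, 64, 87]

Answer: 10 99 1 17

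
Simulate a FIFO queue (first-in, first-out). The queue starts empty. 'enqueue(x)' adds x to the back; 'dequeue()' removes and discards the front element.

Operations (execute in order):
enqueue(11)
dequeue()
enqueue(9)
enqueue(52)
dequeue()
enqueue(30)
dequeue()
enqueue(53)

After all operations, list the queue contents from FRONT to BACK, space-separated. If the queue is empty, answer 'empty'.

enqueue(11): [11]
dequeue(): []
enqueue(9): [9]
enqueue(52): [9, 52]
dequeue(): [52]
enqueue(30): [52, 30]
dequeue(): [30]
enqueue(53): [30, 53]

Answer: 30 53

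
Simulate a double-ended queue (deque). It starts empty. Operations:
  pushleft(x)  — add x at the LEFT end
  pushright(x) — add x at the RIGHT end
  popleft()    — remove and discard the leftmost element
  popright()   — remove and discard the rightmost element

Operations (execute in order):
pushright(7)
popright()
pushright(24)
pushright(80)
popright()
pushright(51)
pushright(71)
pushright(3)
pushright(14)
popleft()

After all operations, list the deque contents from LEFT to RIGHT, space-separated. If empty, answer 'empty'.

Answer: 51 71 3 14

Derivation:
pushright(7): [7]
popright(): []
pushright(24): [24]
pushright(80): [24, 80]
popright(): [24]
pushright(51): [24, 51]
pushright(71): [24, 51, 71]
pushright(3): [24, 51, 71, 3]
pushright(14): [24, 51, 71, 3, 14]
popleft(): [51, 71, 3, 14]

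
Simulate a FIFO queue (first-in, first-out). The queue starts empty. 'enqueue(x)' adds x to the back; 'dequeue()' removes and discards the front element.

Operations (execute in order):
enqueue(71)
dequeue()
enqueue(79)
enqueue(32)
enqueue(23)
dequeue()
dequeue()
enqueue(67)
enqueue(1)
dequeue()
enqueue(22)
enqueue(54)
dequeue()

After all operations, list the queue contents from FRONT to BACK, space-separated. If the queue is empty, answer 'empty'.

enqueue(71): [71]
dequeue(): []
enqueue(79): [79]
enqueue(32): [79, 32]
enqueue(23): [79, 32, 23]
dequeue(): [32, 23]
dequeue(): [23]
enqueue(67): [23, 67]
enqueue(1): [23, 67, 1]
dequeue(): [67, 1]
enqueue(22): [67, 1, 22]
enqueue(54): [67, 1, 22, 54]
dequeue(): [1, 22, 54]

Answer: 1 22 54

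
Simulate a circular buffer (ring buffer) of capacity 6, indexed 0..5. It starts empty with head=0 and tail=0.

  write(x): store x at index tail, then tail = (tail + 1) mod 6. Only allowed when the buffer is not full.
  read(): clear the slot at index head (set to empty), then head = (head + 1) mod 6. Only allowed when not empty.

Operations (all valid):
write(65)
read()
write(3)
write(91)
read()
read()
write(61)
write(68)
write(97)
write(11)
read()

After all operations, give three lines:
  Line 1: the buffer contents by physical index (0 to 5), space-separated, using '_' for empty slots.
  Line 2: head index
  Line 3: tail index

write(65): buf=[65 _ _ _ _ _], head=0, tail=1, size=1
read(): buf=[_ _ _ _ _ _], head=1, tail=1, size=0
write(3): buf=[_ 3 _ _ _ _], head=1, tail=2, size=1
write(91): buf=[_ 3 91 _ _ _], head=1, tail=3, size=2
read(): buf=[_ _ 91 _ _ _], head=2, tail=3, size=1
read(): buf=[_ _ _ _ _ _], head=3, tail=3, size=0
write(61): buf=[_ _ _ 61 _ _], head=3, tail=4, size=1
write(68): buf=[_ _ _ 61 68 _], head=3, tail=5, size=2
write(97): buf=[_ _ _ 61 68 97], head=3, tail=0, size=3
write(11): buf=[11 _ _ 61 68 97], head=3, tail=1, size=4
read(): buf=[11 _ _ _ 68 97], head=4, tail=1, size=3

Answer: 11 _ _ _ 68 97
4
1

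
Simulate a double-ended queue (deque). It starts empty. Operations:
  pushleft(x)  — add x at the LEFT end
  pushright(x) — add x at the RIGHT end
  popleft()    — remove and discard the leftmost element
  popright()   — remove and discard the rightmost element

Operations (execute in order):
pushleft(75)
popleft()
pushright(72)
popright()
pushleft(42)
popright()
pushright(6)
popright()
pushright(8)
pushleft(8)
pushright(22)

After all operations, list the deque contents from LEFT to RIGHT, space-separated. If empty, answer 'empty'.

Answer: 8 8 22

Derivation:
pushleft(75): [75]
popleft(): []
pushright(72): [72]
popright(): []
pushleft(42): [42]
popright(): []
pushright(6): [6]
popright(): []
pushright(8): [8]
pushleft(8): [8, 8]
pushright(22): [8, 8, 22]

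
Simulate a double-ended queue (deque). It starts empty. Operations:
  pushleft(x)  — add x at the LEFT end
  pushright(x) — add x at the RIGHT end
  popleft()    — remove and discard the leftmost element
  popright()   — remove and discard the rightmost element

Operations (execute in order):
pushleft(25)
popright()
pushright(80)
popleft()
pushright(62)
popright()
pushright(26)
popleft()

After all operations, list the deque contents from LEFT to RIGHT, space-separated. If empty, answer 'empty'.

pushleft(25): [25]
popright(): []
pushright(80): [80]
popleft(): []
pushright(62): [62]
popright(): []
pushright(26): [26]
popleft(): []

Answer: empty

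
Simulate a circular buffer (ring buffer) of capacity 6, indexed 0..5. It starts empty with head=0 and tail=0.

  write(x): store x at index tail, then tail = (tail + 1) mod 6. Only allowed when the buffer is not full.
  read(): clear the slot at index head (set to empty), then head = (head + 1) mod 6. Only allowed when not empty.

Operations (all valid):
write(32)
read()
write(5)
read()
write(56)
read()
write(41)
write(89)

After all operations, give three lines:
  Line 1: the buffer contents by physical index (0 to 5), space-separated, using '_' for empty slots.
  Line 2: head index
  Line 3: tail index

Answer: _ _ _ 41 89 _
3
5

Derivation:
write(32): buf=[32 _ _ _ _ _], head=0, tail=1, size=1
read(): buf=[_ _ _ _ _ _], head=1, tail=1, size=0
write(5): buf=[_ 5 _ _ _ _], head=1, tail=2, size=1
read(): buf=[_ _ _ _ _ _], head=2, tail=2, size=0
write(56): buf=[_ _ 56 _ _ _], head=2, tail=3, size=1
read(): buf=[_ _ _ _ _ _], head=3, tail=3, size=0
write(41): buf=[_ _ _ 41 _ _], head=3, tail=4, size=1
write(89): buf=[_ _ _ 41 89 _], head=3, tail=5, size=2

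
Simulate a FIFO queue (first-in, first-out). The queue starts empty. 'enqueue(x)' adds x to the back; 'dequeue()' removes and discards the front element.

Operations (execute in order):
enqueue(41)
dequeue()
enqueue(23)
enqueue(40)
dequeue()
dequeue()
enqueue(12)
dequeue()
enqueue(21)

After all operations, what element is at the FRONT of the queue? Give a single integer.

Answer: 21

Derivation:
enqueue(41): queue = [41]
dequeue(): queue = []
enqueue(23): queue = [23]
enqueue(40): queue = [23, 40]
dequeue(): queue = [40]
dequeue(): queue = []
enqueue(12): queue = [12]
dequeue(): queue = []
enqueue(21): queue = [21]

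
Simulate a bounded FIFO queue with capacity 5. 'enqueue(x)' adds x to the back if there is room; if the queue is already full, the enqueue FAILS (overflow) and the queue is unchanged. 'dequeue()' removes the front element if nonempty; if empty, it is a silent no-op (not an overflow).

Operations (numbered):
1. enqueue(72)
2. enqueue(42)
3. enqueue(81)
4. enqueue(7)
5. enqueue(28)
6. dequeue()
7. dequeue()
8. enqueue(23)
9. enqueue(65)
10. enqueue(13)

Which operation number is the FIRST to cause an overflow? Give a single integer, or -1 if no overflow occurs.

1. enqueue(72): size=1
2. enqueue(42): size=2
3. enqueue(81): size=3
4. enqueue(7): size=4
5. enqueue(28): size=5
6. dequeue(): size=4
7. dequeue(): size=3
8. enqueue(23): size=4
9. enqueue(65): size=5
10. enqueue(13): size=5=cap → OVERFLOW (fail)

Answer: 10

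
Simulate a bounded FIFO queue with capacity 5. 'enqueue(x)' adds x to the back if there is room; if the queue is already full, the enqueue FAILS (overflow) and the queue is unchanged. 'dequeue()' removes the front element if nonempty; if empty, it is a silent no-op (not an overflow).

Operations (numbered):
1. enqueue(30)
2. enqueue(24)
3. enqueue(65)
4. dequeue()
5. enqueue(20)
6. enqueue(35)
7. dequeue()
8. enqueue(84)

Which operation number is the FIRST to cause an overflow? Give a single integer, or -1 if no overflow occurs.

1. enqueue(30): size=1
2. enqueue(24): size=2
3. enqueue(65): size=3
4. dequeue(): size=2
5. enqueue(20): size=3
6. enqueue(35): size=4
7. dequeue(): size=3
8. enqueue(84): size=4

Answer: -1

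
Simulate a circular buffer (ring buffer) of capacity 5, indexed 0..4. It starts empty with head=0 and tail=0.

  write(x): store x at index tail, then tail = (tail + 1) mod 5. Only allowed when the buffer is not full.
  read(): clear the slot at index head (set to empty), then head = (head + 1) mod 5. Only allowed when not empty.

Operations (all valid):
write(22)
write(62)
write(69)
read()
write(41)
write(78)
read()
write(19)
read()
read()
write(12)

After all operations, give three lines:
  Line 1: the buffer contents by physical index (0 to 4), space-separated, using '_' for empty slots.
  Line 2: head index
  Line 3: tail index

write(22): buf=[22 _ _ _ _], head=0, tail=1, size=1
write(62): buf=[22 62 _ _ _], head=0, tail=2, size=2
write(69): buf=[22 62 69 _ _], head=0, tail=3, size=3
read(): buf=[_ 62 69 _ _], head=1, tail=3, size=2
write(41): buf=[_ 62 69 41 _], head=1, tail=4, size=3
write(78): buf=[_ 62 69 41 78], head=1, tail=0, size=4
read(): buf=[_ _ 69 41 78], head=2, tail=0, size=3
write(19): buf=[19 _ 69 41 78], head=2, tail=1, size=4
read(): buf=[19 _ _ 41 78], head=3, tail=1, size=3
read(): buf=[19 _ _ _ 78], head=4, tail=1, size=2
write(12): buf=[19 12 _ _ 78], head=4, tail=2, size=3

Answer: 19 12 _ _ 78
4
2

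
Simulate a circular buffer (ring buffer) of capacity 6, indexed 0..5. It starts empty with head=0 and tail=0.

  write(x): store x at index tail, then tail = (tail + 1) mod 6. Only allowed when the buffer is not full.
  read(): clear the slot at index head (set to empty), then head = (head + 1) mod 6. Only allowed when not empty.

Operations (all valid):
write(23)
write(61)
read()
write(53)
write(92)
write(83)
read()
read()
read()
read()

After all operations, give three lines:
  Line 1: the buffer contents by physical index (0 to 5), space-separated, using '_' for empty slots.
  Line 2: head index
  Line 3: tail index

Answer: _ _ _ _ _ _
5
5

Derivation:
write(23): buf=[23 _ _ _ _ _], head=0, tail=1, size=1
write(61): buf=[23 61 _ _ _ _], head=0, tail=2, size=2
read(): buf=[_ 61 _ _ _ _], head=1, tail=2, size=1
write(53): buf=[_ 61 53 _ _ _], head=1, tail=3, size=2
write(92): buf=[_ 61 53 92 _ _], head=1, tail=4, size=3
write(83): buf=[_ 61 53 92 83 _], head=1, tail=5, size=4
read(): buf=[_ _ 53 92 83 _], head=2, tail=5, size=3
read(): buf=[_ _ _ 92 83 _], head=3, tail=5, size=2
read(): buf=[_ _ _ _ 83 _], head=4, tail=5, size=1
read(): buf=[_ _ _ _ _ _], head=5, tail=5, size=0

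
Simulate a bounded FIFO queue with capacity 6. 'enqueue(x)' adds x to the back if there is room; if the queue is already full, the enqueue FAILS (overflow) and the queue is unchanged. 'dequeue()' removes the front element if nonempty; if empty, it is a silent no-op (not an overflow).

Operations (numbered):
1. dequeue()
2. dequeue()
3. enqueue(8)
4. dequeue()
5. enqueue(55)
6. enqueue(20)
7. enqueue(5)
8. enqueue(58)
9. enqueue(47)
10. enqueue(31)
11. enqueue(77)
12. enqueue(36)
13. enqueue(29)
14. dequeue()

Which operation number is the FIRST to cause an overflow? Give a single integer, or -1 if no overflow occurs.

Answer: 11

Derivation:
1. dequeue(): empty, no-op, size=0
2. dequeue(): empty, no-op, size=0
3. enqueue(8): size=1
4. dequeue(): size=0
5. enqueue(55): size=1
6. enqueue(20): size=2
7. enqueue(5): size=3
8. enqueue(58): size=4
9. enqueue(47): size=5
10. enqueue(31): size=6
11. enqueue(77): size=6=cap → OVERFLOW (fail)
12. enqueue(36): size=6=cap → OVERFLOW (fail)
13. enqueue(29): size=6=cap → OVERFLOW (fail)
14. dequeue(): size=5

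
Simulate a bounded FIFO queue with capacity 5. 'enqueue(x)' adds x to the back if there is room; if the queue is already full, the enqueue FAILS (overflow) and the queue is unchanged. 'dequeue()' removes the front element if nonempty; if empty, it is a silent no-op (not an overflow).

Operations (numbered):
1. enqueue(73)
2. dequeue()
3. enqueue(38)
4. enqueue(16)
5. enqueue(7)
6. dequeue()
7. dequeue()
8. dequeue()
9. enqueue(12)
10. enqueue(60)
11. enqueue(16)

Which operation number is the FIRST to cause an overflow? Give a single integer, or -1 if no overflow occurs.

1. enqueue(73): size=1
2. dequeue(): size=0
3. enqueue(38): size=1
4. enqueue(16): size=2
5. enqueue(7): size=3
6. dequeue(): size=2
7. dequeue(): size=1
8. dequeue(): size=0
9. enqueue(12): size=1
10. enqueue(60): size=2
11. enqueue(16): size=3

Answer: -1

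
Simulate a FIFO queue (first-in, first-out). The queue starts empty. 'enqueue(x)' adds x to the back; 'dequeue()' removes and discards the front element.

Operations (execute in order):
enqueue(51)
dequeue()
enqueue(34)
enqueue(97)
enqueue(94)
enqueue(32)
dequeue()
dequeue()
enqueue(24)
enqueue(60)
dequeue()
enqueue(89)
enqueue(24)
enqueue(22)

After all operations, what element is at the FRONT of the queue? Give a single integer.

Answer: 32

Derivation:
enqueue(51): queue = [51]
dequeue(): queue = []
enqueue(34): queue = [34]
enqueue(97): queue = [34, 97]
enqueue(94): queue = [34, 97, 94]
enqueue(32): queue = [34, 97, 94, 32]
dequeue(): queue = [97, 94, 32]
dequeue(): queue = [94, 32]
enqueue(24): queue = [94, 32, 24]
enqueue(60): queue = [94, 32, 24, 60]
dequeue(): queue = [32, 24, 60]
enqueue(89): queue = [32, 24, 60, 89]
enqueue(24): queue = [32, 24, 60, 89, 24]
enqueue(22): queue = [32, 24, 60, 89, 24, 22]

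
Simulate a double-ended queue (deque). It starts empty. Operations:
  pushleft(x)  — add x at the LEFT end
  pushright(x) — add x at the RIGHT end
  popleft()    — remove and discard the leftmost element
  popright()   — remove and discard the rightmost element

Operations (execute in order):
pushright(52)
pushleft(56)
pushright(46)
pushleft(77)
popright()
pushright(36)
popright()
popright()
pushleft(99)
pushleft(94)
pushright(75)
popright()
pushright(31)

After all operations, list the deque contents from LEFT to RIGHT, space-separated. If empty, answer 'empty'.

Answer: 94 99 77 56 31

Derivation:
pushright(52): [52]
pushleft(56): [56, 52]
pushright(46): [56, 52, 46]
pushleft(77): [77, 56, 52, 46]
popright(): [77, 56, 52]
pushright(36): [77, 56, 52, 36]
popright(): [77, 56, 52]
popright(): [77, 56]
pushleft(99): [99, 77, 56]
pushleft(94): [94, 99, 77, 56]
pushright(75): [94, 99, 77, 56, 75]
popright(): [94, 99, 77, 56]
pushright(31): [94, 99, 77, 56, 31]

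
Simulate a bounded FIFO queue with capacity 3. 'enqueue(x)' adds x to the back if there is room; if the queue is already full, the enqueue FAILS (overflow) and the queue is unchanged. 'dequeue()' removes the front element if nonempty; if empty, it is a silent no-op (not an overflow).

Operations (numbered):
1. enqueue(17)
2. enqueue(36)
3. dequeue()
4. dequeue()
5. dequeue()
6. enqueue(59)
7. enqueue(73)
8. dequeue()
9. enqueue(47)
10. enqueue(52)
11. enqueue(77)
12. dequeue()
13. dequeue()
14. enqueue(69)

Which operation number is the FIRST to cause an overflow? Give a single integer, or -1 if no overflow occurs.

1. enqueue(17): size=1
2. enqueue(36): size=2
3. dequeue(): size=1
4. dequeue(): size=0
5. dequeue(): empty, no-op, size=0
6. enqueue(59): size=1
7. enqueue(73): size=2
8. dequeue(): size=1
9. enqueue(47): size=2
10. enqueue(52): size=3
11. enqueue(77): size=3=cap → OVERFLOW (fail)
12. dequeue(): size=2
13. dequeue(): size=1
14. enqueue(69): size=2

Answer: 11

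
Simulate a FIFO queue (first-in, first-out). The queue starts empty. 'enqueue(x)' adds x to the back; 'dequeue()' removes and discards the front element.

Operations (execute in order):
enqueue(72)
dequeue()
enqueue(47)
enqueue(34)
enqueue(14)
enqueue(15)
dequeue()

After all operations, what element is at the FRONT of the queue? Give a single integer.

Answer: 34

Derivation:
enqueue(72): queue = [72]
dequeue(): queue = []
enqueue(47): queue = [47]
enqueue(34): queue = [47, 34]
enqueue(14): queue = [47, 34, 14]
enqueue(15): queue = [47, 34, 14, 15]
dequeue(): queue = [34, 14, 15]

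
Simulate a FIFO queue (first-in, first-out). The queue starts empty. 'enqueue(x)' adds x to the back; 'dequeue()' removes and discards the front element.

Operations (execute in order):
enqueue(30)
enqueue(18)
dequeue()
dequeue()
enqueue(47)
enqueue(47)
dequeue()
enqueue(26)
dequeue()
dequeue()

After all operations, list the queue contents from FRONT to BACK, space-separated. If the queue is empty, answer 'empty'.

Answer: empty

Derivation:
enqueue(30): [30]
enqueue(18): [30, 18]
dequeue(): [18]
dequeue(): []
enqueue(47): [47]
enqueue(47): [47, 47]
dequeue(): [47]
enqueue(26): [47, 26]
dequeue(): [26]
dequeue(): []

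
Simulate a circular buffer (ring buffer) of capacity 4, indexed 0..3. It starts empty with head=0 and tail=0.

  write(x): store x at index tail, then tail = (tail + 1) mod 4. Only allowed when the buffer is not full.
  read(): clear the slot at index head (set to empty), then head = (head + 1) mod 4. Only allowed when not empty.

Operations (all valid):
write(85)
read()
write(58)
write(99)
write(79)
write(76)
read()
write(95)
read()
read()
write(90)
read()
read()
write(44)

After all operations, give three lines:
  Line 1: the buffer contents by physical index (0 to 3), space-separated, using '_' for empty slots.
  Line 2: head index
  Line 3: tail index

Answer: _ _ 90 44
2
0

Derivation:
write(85): buf=[85 _ _ _], head=0, tail=1, size=1
read(): buf=[_ _ _ _], head=1, tail=1, size=0
write(58): buf=[_ 58 _ _], head=1, tail=2, size=1
write(99): buf=[_ 58 99 _], head=1, tail=3, size=2
write(79): buf=[_ 58 99 79], head=1, tail=0, size=3
write(76): buf=[76 58 99 79], head=1, tail=1, size=4
read(): buf=[76 _ 99 79], head=2, tail=1, size=3
write(95): buf=[76 95 99 79], head=2, tail=2, size=4
read(): buf=[76 95 _ 79], head=3, tail=2, size=3
read(): buf=[76 95 _ _], head=0, tail=2, size=2
write(90): buf=[76 95 90 _], head=0, tail=3, size=3
read(): buf=[_ 95 90 _], head=1, tail=3, size=2
read(): buf=[_ _ 90 _], head=2, tail=3, size=1
write(44): buf=[_ _ 90 44], head=2, tail=0, size=2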